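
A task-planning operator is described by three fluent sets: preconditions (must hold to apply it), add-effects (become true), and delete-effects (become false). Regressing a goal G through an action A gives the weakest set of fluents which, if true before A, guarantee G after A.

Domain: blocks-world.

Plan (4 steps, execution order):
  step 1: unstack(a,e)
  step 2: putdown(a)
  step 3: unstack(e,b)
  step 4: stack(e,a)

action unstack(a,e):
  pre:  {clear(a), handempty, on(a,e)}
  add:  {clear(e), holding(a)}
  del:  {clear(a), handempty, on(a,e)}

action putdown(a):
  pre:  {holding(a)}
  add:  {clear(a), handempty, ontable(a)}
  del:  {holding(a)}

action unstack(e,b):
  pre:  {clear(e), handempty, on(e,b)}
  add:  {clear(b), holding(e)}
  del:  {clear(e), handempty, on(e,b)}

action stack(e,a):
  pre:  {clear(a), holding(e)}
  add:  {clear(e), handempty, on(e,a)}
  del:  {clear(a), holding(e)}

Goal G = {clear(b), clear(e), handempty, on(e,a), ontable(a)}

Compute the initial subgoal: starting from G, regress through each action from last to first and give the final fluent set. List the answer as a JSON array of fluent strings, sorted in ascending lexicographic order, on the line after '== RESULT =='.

Work backward from the goal:
  through step 4 (stack(e,a)): drop {clear(e), handempty, on(e,a)}, keep {clear(b), ontable(a)}, require {clear(a), holding(e)}
    → {clear(a), clear(b), holding(e), ontable(a)}
  through step 3 (unstack(e,b)): drop {clear(b), holding(e)}, keep {clear(a), ontable(a)}, require {clear(e), handempty, on(e,b)}
    → {clear(a), clear(e), handempty, on(e,b), ontable(a)}
  through step 2 (putdown(a)): drop {clear(a), handempty, ontable(a)}, keep {clear(e), on(e,b)}, require {holding(a)}
    → {clear(e), holding(a), on(e,b)}
  through step 1 (unstack(a,e)): drop {clear(e), holding(a)}, keep {on(e,b)}, require {clear(a), handempty, on(a,e)}
    → {clear(a), handempty, on(a,e), on(e,b)}

== RESULT ==
["clear(a)", "handempty", "on(a,e)", "on(e,b)"]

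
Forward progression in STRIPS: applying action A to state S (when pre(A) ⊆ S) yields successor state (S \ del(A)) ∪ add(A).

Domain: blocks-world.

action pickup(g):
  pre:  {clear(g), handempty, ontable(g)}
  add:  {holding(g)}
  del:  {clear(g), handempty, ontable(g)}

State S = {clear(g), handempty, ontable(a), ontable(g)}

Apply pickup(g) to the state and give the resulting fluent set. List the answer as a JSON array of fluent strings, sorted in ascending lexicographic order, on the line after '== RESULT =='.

Compute (S \ del) ∪ add:
  pre ⊆ S: {clear(g), handempty, ontable(g)} ⊆ S  — applicable
  S \ del = {ontable(a)}
  ∪ add   = {holding(g), ontable(a)}

== RESULT ==
["holding(g)", "ontable(a)"]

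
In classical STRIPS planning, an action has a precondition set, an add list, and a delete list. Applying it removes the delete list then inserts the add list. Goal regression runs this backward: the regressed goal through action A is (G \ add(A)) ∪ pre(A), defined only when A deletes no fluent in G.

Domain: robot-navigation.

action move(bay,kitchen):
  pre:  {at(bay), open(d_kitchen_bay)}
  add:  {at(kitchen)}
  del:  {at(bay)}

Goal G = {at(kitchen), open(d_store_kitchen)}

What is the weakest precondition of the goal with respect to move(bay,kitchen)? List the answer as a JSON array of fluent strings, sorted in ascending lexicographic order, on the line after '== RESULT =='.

Compute (G \ add) ∪ pre:
  G ∩ del = {}  (empty — regression defined)
  G \ add = {at(kitchen), open(d_store_kitchen)} \ {at(kitchen)} = {open(d_store_kitchen)}
  ∪ pre   = {open(d_store_kitchen)} ∪ {at(bay), open(d_kitchen_bay)}
          = {at(bay), open(d_kitchen_bay), open(d_store_kitchen)}

== RESULT ==
["at(bay)", "open(d_kitchen_bay)", "open(d_store_kitchen)"]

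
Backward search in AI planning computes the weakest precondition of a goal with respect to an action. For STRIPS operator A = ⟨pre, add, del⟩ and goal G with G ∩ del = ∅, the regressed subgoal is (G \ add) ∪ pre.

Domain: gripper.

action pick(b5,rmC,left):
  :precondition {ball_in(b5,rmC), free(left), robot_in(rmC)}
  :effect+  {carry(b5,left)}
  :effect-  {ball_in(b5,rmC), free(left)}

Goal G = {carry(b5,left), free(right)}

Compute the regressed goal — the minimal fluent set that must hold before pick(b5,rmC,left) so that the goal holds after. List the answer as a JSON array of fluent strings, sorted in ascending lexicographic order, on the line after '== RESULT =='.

Compute (G \ add) ∪ pre:
  G ∩ del = {}  (empty — regression defined)
  G \ add = {carry(b5,left), free(right)} \ {carry(b5,left)} = {free(right)}
  ∪ pre   = {free(right)} ∪ {ball_in(b5,rmC), free(left), robot_in(rmC)}
          = {ball_in(b5,rmC), free(left), free(right), robot_in(rmC)}

== RESULT ==
["ball_in(b5,rmC)", "free(left)", "free(right)", "robot_in(rmC)"]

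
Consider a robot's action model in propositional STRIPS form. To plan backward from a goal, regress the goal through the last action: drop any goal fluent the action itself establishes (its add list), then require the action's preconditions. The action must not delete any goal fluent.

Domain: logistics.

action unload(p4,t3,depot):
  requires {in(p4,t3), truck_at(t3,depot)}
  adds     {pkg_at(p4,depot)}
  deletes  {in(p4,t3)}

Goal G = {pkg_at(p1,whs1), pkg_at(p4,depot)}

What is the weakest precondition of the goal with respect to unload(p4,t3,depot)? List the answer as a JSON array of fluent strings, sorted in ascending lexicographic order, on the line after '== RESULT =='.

Compute (G \ add) ∪ pre:
  G ∩ del = {}  (empty — regression defined)
  G \ add = {pkg_at(p1,whs1), pkg_at(p4,depot)} \ {pkg_at(p4,depot)} = {pkg_at(p1,whs1)}
  ∪ pre   = {pkg_at(p1,whs1)} ∪ {in(p4,t3), truck_at(t3,depot)}
          = {in(p4,t3), pkg_at(p1,whs1), truck_at(t3,depot)}

== RESULT ==
["in(p4,t3)", "pkg_at(p1,whs1)", "truck_at(t3,depot)"]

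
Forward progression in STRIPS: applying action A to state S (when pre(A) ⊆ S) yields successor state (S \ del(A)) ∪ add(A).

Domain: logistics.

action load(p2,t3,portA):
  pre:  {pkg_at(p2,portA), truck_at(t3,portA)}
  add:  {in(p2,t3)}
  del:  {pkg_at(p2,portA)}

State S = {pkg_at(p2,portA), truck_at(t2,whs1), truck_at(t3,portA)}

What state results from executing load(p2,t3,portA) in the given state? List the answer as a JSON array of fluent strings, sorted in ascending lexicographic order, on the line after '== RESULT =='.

Progress:
  pre ⊆ S: {pkg_at(p2,portA), truck_at(t3,portA)} ⊆ S  — applicable
  S \ del = {truck_at(t2,whs1), truck_at(t3,portA)}
  ∪ add   = {in(p2,t3), truck_at(t2,whs1), truck_at(t3,portA)}

== RESULT ==
["in(p2,t3)", "truck_at(t2,whs1)", "truck_at(t3,portA)"]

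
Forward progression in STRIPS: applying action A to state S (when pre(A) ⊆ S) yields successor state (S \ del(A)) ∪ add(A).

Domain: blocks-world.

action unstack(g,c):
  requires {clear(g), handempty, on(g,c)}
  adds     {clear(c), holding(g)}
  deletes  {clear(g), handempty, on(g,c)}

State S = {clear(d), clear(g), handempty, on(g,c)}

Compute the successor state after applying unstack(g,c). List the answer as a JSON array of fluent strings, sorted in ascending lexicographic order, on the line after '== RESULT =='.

Compute (S \ del) ∪ add:
  pre ⊆ S: {clear(g), handempty, on(g,c)} ⊆ S  — applicable
  S \ del = {clear(d)}
  ∪ add   = {clear(c), clear(d), holding(g)}

== RESULT ==
["clear(c)", "clear(d)", "holding(g)"]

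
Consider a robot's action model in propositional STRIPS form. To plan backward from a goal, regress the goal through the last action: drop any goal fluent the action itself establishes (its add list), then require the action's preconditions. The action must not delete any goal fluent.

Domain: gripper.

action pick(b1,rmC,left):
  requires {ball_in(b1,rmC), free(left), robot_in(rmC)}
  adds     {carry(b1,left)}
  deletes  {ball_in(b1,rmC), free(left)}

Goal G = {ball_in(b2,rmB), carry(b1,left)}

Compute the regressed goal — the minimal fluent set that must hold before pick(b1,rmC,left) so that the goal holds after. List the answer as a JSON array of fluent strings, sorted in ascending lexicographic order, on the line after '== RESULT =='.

Regress:
  G ∩ del = {}  (empty — regression defined)
  G \ add = {ball_in(b2,rmB), carry(b1,left)} \ {carry(b1,left)} = {ball_in(b2,rmB)}
  ∪ pre   = {ball_in(b2,rmB)} ∪ {ball_in(b1,rmC), free(left), robot_in(rmC)}
          = {ball_in(b1,rmC), ball_in(b2,rmB), free(left), robot_in(rmC)}

== RESULT ==
["ball_in(b1,rmC)", "ball_in(b2,rmB)", "free(left)", "robot_in(rmC)"]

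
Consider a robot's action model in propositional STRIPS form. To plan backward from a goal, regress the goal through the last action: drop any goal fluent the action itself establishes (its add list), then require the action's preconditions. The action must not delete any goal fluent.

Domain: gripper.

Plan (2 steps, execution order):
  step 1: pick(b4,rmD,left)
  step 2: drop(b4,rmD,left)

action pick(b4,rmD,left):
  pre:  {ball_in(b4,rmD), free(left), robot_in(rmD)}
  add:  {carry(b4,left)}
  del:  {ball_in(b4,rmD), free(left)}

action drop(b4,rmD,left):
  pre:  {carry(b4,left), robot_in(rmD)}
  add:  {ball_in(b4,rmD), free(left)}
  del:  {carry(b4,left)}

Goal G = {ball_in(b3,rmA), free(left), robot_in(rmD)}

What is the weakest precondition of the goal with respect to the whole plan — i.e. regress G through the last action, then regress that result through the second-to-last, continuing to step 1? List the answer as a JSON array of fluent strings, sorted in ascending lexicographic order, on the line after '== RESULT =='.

Work backward from the goal:
  through step 2 (drop(b4,rmD,left)): drop {free(left)}, keep {ball_in(b3,rmA), robot_in(rmD)}, require {carry(b4,left), robot_in(rmD)}
    → {ball_in(b3,rmA), carry(b4,left), robot_in(rmD)}
  through step 1 (pick(b4,rmD,left)): drop {carry(b4,left)}, keep {ball_in(b3,rmA), robot_in(rmD)}, require {ball_in(b4,rmD), free(left), robot_in(rmD)}
    → {ball_in(b3,rmA), ball_in(b4,rmD), free(left), robot_in(rmD)}

== RESULT ==
["ball_in(b3,rmA)", "ball_in(b4,rmD)", "free(left)", "robot_in(rmD)"]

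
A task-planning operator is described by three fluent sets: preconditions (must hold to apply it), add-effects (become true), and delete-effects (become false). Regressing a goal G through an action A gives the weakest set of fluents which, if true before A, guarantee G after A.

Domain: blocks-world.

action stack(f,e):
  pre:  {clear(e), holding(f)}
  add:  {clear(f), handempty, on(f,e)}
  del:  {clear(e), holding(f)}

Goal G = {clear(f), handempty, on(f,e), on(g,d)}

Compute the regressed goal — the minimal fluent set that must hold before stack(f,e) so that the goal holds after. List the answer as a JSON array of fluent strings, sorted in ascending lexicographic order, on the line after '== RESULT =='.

Regress:
  G ∩ del = {}  (empty — regression defined)
  G \ add = {clear(f), handempty, on(f,e), on(g,d)} \ {clear(f), handempty, on(f,e)} = {on(g,d)}
  ∪ pre   = {on(g,d)} ∪ {clear(e), holding(f)}
          = {clear(e), holding(f), on(g,d)}

== RESULT ==
["clear(e)", "holding(f)", "on(g,d)"]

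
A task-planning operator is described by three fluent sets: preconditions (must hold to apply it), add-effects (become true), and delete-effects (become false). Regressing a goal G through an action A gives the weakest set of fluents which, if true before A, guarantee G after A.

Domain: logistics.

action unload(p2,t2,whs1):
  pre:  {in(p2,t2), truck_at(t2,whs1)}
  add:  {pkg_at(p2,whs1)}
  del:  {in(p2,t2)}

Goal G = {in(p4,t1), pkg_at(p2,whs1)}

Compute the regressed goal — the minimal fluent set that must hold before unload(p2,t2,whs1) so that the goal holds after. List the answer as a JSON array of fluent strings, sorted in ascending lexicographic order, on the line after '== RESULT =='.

Compute (G \ add) ∪ pre:
  G ∩ del = {}  (empty — regression defined)
  G \ add = {in(p4,t1), pkg_at(p2,whs1)} \ {pkg_at(p2,whs1)} = {in(p4,t1)}
  ∪ pre   = {in(p4,t1)} ∪ {in(p2,t2), truck_at(t2,whs1)}
          = {in(p2,t2), in(p4,t1), truck_at(t2,whs1)}

== RESULT ==
["in(p2,t2)", "in(p4,t1)", "truck_at(t2,whs1)"]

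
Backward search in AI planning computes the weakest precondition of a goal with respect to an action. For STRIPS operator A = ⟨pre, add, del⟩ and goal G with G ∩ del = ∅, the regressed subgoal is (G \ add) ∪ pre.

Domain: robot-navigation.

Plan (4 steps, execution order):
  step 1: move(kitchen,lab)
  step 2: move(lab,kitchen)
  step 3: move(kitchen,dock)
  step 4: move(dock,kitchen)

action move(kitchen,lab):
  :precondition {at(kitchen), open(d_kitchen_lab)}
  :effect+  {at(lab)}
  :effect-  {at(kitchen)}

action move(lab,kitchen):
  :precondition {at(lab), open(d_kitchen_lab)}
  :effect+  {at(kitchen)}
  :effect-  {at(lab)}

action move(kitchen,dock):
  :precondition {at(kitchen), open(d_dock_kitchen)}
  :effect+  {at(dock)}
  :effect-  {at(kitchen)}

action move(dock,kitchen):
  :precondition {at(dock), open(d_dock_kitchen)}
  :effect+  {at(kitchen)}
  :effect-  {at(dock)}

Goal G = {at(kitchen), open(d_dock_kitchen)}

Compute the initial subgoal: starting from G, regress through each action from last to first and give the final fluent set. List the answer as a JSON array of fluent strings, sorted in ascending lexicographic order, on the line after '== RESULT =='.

Work backward from the goal:
  through step 4 (move(dock,kitchen)): drop {at(kitchen)}, keep {open(d_dock_kitchen)}, require {at(dock), open(d_dock_kitchen)}
    → {at(dock), open(d_dock_kitchen)}
  through step 3 (move(kitchen,dock)): drop {at(dock)}, keep {open(d_dock_kitchen)}, require {at(kitchen), open(d_dock_kitchen)}
    → {at(kitchen), open(d_dock_kitchen)}
  through step 2 (move(lab,kitchen)): drop {at(kitchen)}, keep {open(d_dock_kitchen)}, require {at(lab), open(d_kitchen_lab)}
    → {at(lab), open(d_dock_kitchen), open(d_kitchen_lab)}
  through step 1 (move(kitchen,lab)): drop {at(lab)}, keep {open(d_dock_kitchen), open(d_kitchen_lab)}, require {at(kitchen), open(d_kitchen_lab)}
    → {at(kitchen), open(d_dock_kitchen), open(d_kitchen_lab)}

== RESULT ==
["at(kitchen)", "open(d_dock_kitchen)", "open(d_kitchen_lab)"]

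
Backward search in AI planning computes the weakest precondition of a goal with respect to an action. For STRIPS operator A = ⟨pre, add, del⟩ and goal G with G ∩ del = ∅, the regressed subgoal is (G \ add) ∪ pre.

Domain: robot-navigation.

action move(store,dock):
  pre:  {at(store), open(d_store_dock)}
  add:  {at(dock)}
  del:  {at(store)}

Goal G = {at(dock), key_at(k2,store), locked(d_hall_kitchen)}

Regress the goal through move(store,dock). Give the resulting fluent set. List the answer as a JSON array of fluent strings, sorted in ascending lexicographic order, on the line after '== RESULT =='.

Regress:
  G ∩ del = {}  (empty — regression defined)
  G \ add = {at(dock), key_at(k2,store), locked(d_hall_kitchen)} \ {at(dock)} = {key_at(k2,store), locked(d_hall_kitchen)}
  ∪ pre   = {key_at(k2,store), locked(d_hall_kitchen)} ∪ {at(store), open(d_store_dock)}
          = {at(store), key_at(k2,store), locked(d_hall_kitchen), open(d_store_dock)}

== RESULT ==
["at(store)", "key_at(k2,store)", "locked(d_hall_kitchen)", "open(d_store_dock)"]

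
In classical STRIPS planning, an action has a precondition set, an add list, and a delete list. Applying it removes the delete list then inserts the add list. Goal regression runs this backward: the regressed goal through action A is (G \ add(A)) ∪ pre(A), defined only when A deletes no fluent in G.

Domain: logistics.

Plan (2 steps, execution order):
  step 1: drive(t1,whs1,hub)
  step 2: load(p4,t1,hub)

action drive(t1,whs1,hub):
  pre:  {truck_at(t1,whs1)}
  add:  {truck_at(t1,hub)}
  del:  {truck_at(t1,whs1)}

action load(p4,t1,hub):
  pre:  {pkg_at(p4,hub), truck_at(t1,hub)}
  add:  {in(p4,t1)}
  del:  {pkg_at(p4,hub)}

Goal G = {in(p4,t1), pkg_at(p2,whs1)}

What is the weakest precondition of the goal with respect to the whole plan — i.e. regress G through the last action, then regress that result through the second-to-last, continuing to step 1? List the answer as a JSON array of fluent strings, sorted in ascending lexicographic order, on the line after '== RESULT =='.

Work backward from the goal:
  through step 2 (load(p4,t1,hub)): drop {in(p4,t1)}, keep {pkg_at(p2,whs1)}, require {pkg_at(p4,hub), truck_at(t1,hub)}
    → {pkg_at(p2,whs1), pkg_at(p4,hub), truck_at(t1,hub)}
  through step 1 (drive(t1,whs1,hub)): drop {truck_at(t1,hub)}, keep {pkg_at(p2,whs1), pkg_at(p4,hub)}, require {truck_at(t1,whs1)}
    → {pkg_at(p2,whs1), pkg_at(p4,hub), truck_at(t1,whs1)}

== RESULT ==
["pkg_at(p2,whs1)", "pkg_at(p4,hub)", "truck_at(t1,whs1)"]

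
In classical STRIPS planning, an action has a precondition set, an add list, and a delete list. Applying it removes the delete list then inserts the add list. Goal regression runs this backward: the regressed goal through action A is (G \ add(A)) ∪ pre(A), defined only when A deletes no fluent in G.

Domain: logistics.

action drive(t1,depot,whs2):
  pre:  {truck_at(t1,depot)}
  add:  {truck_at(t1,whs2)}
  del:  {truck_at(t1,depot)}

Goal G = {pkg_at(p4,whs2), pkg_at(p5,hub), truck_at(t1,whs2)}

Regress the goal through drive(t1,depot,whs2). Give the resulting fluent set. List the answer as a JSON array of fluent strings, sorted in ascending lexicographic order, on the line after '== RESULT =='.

Regress:
  G ∩ del = {}  (empty — regression defined)
  G \ add = {pkg_at(p4,whs2), pkg_at(p5,hub), truck_at(t1,whs2)} \ {truck_at(t1,whs2)} = {pkg_at(p4,whs2), pkg_at(p5,hub)}
  ∪ pre   = {pkg_at(p4,whs2), pkg_at(p5,hub)} ∪ {truck_at(t1,depot)}
          = {pkg_at(p4,whs2), pkg_at(p5,hub), truck_at(t1,depot)}

== RESULT ==
["pkg_at(p4,whs2)", "pkg_at(p5,hub)", "truck_at(t1,depot)"]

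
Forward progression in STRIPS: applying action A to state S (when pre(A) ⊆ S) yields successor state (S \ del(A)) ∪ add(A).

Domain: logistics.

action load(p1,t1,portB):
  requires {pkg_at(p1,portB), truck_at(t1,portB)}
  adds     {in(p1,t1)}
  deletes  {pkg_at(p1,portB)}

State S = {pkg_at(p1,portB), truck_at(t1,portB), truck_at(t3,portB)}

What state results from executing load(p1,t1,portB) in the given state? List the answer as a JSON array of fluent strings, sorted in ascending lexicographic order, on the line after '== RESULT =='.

Progress:
  pre ⊆ S: {pkg_at(p1,portB), truck_at(t1,portB)} ⊆ S  — applicable
  S \ del = {truck_at(t1,portB), truck_at(t3,portB)}
  ∪ add   = {in(p1,t1), truck_at(t1,portB), truck_at(t3,portB)}

== RESULT ==
["in(p1,t1)", "truck_at(t1,portB)", "truck_at(t3,portB)"]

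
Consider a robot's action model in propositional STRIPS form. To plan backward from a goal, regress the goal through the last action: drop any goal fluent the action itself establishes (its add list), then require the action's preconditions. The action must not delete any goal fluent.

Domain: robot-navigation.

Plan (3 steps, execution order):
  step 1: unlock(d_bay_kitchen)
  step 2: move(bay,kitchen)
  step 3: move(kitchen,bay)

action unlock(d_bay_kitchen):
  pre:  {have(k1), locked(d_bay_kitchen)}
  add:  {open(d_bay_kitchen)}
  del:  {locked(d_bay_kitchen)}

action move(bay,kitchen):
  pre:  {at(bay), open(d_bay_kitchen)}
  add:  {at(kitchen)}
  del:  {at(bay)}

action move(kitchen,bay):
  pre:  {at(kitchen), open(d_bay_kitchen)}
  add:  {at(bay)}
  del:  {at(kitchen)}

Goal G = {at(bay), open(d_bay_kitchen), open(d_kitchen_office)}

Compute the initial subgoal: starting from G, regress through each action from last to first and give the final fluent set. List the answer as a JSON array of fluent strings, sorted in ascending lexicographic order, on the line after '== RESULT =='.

Work backward from the goal:
  through step 3 (move(kitchen,bay)): drop {at(bay)}, keep {open(d_bay_kitchen), open(d_kitchen_office)}, require {at(kitchen), open(d_bay_kitchen)}
    → {at(kitchen), open(d_bay_kitchen), open(d_kitchen_office)}
  through step 2 (move(bay,kitchen)): drop {at(kitchen)}, keep {open(d_bay_kitchen), open(d_kitchen_office)}, require {at(bay), open(d_bay_kitchen)}
    → {at(bay), open(d_bay_kitchen), open(d_kitchen_office)}
  through step 1 (unlock(d_bay_kitchen)): drop {open(d_bay_kitchen)}, keep {at(bay), open(d_kitchen_office)}, require {have(k1), locked(d_bay_kitchen)}
    → {at(bay), have(k1), locked(d_bay_kitchen), open(d_kitchen_office)}

== RESULT ==
["at(bay)", "have(k1)", "locked(d_bay_kitchen)", "open(d_kitchen_office)"]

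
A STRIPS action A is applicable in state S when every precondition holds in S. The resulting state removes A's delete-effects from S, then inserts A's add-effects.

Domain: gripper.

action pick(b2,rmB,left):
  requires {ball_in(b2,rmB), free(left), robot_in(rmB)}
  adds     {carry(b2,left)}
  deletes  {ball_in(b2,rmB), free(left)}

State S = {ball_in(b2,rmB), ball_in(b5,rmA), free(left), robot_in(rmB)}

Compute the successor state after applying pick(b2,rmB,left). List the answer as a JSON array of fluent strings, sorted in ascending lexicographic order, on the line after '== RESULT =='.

Compute (S \ del) ∪ add:
  pre ⊆ S: {ball_in(b2,rmB), free(left), robot_in(rmB)} ⊆ S  — applicable
  S \ del = {ball_in(b5,rmA), robot_in(rmB)}
  ∪ add   = {ball_in(b5,rmA), carry(b2,left), robot_in(rmB)}

== RESULT ==
["ball_in(b5,rmA)", "carry(b2,left)", "robot_in(rmB)"]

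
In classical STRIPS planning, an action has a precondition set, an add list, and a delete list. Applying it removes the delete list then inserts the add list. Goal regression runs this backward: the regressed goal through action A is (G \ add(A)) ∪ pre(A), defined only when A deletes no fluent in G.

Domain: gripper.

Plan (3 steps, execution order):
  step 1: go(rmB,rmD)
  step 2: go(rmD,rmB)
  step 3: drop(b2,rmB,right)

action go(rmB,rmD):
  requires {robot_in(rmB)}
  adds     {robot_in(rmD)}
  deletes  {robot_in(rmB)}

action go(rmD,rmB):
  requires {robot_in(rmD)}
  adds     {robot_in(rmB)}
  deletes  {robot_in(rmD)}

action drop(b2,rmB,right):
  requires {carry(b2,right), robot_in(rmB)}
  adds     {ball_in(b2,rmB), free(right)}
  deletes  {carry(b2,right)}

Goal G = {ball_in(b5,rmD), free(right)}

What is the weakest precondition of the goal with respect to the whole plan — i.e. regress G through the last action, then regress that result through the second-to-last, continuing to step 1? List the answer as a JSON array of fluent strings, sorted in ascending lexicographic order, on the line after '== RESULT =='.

Regress step by step:
  through step 3 (drop(b2,rmB,right)): drop {free(right)}, keep {ball_in(b5,rmD)}, require {carry(b2,right), robot_in(rmB)}
    → {ball_in(b5,rmD), carry(b2,right), robot_in(rmB)}
  through step 2 (go(rmD,rmB)): drop {robot_in(rmB)}, keep {ball_in(b5,rmD), carry(b2,right)}, require {robot_in(rmD)}
    → {ball_in(b5,rmD), carry(b2,right), robot_in(rmD)}
  through step 1 (go(rmB,rmD)): drop {robot_in(rmD)}, keep {ball_in(b5,rmD), carry(b2,right)}, require {robot_in(rmB)}
    → {ball_in(b5,rmD), carry(b2,right), robot_in(rmB)}

== RESULT ==
["ball_in(b5,rmD)", "carry(b2,right)", "robot_in(rmB)"]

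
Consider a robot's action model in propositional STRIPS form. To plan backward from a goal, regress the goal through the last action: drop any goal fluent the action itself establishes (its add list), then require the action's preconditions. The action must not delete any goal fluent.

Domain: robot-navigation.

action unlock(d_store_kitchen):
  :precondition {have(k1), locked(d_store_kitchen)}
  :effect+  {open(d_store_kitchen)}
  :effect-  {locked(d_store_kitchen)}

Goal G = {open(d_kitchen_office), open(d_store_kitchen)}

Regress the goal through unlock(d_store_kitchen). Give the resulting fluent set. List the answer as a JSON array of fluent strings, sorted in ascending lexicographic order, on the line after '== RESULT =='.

Regress:
  G ∩ del = {}  (empty — regression defined)
  G \ add = {open(d_kitchen_office), open(d_store_kitchen)} \ {open(d_store_kitchen)} = {open(d_kitchen_office)}
  ∪ pre   = {open(d_kitchen_office)} ∪ {have(k1), locked(d_store_kitchen)}
          = {have(k1), locked(d_store_kitchen), open(d_kitchen_office)}

== RESULT ==
["have(k1)", "locked(d_store_kitchen)", "open(d_kitchen_office)"]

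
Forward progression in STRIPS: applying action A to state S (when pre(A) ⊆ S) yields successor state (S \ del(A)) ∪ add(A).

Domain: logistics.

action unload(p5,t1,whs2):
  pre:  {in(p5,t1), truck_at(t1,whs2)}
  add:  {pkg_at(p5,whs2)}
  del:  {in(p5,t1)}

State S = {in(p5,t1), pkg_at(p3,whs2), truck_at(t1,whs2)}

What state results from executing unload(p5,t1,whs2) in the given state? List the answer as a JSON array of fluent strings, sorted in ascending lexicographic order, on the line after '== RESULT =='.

Compute (S \ del) ∪ add:
  pre ⊆ S: {in(p5,t1), truck_at(t1,whs2)} ⊆ S  — applicable
  S \ del = {pkg_at(p3,whs2), truck_at(t1,whs2)}
  ∪ add   = {pkg_at(p3,whs2), pkg_at(p5,whs2), truck_at(t1,whs2)}

== RESULT ==
["pkg_at(p3,whs2)", "pkg_at(p5,whs2)", "truck_at(t1,whs2)"]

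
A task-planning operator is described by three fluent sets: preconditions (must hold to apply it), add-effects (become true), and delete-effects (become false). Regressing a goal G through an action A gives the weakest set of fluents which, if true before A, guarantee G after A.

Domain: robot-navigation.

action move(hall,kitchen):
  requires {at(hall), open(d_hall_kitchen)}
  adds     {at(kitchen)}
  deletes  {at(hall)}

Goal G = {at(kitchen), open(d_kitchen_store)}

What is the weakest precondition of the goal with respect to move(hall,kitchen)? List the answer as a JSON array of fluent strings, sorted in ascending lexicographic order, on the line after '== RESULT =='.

Compute (G \ add) ∪ pre:
  G ∩ del = {}  (empty — regression defined)
  G \ add = {at(kitchen), open(d_kitchen_store)} \ {at(kitchen)} = {open(d_kitchen_store)}
  ∪ pre   = {open(d_kitchen_store)} ∪ {at(hall), open(d_hall_kitchen)}
          = {at(hall), open(d_hall_kitchen), open(d_kitchen_store)}

== RESULT ==
["at(hall)", "open(d_hall_kitchen)", "open(d_kitchen_store)"]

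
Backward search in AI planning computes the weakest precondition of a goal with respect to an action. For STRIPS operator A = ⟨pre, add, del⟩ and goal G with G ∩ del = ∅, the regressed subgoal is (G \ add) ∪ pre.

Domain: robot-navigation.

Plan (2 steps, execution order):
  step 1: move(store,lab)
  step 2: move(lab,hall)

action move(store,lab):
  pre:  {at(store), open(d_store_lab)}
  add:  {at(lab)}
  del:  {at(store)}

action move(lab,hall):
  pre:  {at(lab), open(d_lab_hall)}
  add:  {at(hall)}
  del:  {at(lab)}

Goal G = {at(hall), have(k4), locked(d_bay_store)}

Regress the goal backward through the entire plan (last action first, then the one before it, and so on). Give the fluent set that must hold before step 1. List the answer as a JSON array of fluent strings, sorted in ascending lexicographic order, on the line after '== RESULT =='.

Regress step by step:
  through step 2 (move(lab,hall)): drop {at(hall)}, keep {have(k4), locked(d_bay_store)}, require {at(lab), open(d_lab_hall)}
    → {at(lab), have(k4), locked(d_bay_store), open(d_lab_hall)}
  through step 1 (move(store,lab)): drop {at(lab)}, keep {have(k4), locked(d_bay_store), open(d_lab_hall)}, require {at(store), open(d_store_lab)}
    → {at(store), have(k4), locked(d_bay_store), open(d_lab_hall), open(d_store_lab)}

== RESULT ==
["at(store)", "have(k4)", "locked(d_bay_store)", "open(d_lab_hall)", "open(d_store_lab)"]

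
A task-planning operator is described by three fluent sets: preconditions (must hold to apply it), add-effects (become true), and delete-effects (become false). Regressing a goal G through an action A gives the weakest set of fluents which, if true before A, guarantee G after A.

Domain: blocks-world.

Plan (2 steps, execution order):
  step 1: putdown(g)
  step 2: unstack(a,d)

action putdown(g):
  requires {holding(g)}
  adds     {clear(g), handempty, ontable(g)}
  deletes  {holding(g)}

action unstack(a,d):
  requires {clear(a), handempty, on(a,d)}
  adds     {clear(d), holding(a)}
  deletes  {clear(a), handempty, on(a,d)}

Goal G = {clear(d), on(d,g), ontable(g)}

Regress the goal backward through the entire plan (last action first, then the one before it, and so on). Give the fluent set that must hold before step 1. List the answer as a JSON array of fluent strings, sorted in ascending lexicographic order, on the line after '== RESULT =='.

Regress step by step:
  through step 2 (unstack(a,d)): drop {clear(d)}, keep {on(d,g), ontable(g)}, require {clear(a), handempty, on(a,d)}
    → {clear(a), handempty, on(a,d), on(d,g), ontable(g)}
  through step 1 (putdown(g)): drop {handempty, ontable(g)}, keep {clear(a), on(a,d), on(d,g)}, require {holding(g)}
    → {clear(a), holding(g), on(a,d), on(d,g)}

== RESULT ==
["clear(a)", "holding(g)", "on(a,d)", "on(d,g)"]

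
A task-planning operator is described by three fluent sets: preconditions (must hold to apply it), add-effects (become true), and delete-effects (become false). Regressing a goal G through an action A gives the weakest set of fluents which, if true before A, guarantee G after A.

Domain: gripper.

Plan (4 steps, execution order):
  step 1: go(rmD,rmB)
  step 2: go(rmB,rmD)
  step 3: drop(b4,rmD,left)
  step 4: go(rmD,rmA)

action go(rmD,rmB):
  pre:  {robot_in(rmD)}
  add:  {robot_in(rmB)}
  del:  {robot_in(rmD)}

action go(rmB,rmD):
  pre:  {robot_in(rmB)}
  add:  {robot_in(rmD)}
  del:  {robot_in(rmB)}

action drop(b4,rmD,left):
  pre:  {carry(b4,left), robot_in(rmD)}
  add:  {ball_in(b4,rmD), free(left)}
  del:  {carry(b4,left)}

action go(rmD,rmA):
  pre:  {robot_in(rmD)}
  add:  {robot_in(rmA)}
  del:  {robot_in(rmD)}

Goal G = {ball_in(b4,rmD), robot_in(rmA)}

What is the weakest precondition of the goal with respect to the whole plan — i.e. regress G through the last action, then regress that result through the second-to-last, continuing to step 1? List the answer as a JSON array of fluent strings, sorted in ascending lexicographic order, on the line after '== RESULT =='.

Work backward from the goal:
  through step 4 (go(rmD,rmA)): drop {robot_in(rmA)}, keep {ball_in(b4,rmD)}, require {robot_in(rmD)}
    → {ball_in(b4,rmD), robot_in(rmD)}
  through step 3 (drop(b4,rmD,left)): drop {ball_in(b4,rmD)}, keep {robot_in(rmD)}, require {carry(b4,left), robot_in(rmD)}
    → {carry(b4,left), robot_in(rmD)}
  through step 2 (go(rmB,rmD)): drop {robot_in(rmD)}, keep {carry(b4,left)}, require {robot_in(rmB)}
    → {carry(b4,left), robot_in(rmB)}
  through step 1 (go(rmD,rmB)): drop {robot_in(rmB)}, keep {carry(b4,left)}, require {robot_in(rmD)}
    → {carry(b4,left), robot_in(rmD)}

== RESULT ==
["carry(b4,left)", "robot_in(rmD)"]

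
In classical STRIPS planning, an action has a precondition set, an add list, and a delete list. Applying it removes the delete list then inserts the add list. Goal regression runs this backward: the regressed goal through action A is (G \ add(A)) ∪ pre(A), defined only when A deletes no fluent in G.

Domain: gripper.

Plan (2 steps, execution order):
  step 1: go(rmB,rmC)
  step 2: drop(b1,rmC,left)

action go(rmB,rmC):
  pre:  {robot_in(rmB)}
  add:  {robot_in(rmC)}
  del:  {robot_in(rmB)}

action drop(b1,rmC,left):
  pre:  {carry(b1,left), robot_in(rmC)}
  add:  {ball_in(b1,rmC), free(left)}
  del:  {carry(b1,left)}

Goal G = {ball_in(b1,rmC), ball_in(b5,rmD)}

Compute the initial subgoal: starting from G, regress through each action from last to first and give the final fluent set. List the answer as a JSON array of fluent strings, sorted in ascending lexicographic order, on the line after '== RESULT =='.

Work backward from the goal:
  through step 2 (drop(b1,rmC,left)): drop {ball_in(b1,rmC)}, keep {ball_in(b5,rmD)}, require {carry(b1,left), robot_in(rmC)}
    → {ball_in(b5,rmD), carry(b1,left), robot_in(rmC)}
  through step 1 (go(rmB,rmC)): drop {robot_in(rmC)}, keep {ball_in(b5,rmD), carry(b1,left)}, require {robot_in(rmB)}
    → {ball_in(b5,rmD), carry(b1,left), robot_in(rmB)}

== RESULT ==
["ball_in(b5,rmD)", "carry(b1,left)", "robot_in(rmB)"]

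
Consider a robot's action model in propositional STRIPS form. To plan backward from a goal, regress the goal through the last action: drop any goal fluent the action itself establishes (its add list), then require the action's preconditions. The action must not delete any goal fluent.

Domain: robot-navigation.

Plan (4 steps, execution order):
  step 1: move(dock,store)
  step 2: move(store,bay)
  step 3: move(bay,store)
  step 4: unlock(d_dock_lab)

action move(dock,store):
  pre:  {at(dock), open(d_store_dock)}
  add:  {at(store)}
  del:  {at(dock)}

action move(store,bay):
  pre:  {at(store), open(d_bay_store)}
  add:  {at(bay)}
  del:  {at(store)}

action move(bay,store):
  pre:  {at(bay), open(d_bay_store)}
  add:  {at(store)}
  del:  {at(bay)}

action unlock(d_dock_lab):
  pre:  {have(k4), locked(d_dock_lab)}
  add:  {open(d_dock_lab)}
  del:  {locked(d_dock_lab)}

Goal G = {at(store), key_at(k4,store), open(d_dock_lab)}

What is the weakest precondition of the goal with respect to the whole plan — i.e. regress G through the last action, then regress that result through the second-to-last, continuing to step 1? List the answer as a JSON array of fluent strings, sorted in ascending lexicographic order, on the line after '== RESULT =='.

Regress step by step:
  through step 4 (unlock(d_dock_lab)): drop {open(d_dock_lab)}, keep {at(store), key_at(k4,store)}, require {have(k4), locked(d_dock_lab)}
    → {at(store), have(k4), key_at(k4,store), locked(d_dock_lab)}
  through step 3 (move(bay,store)): drop {at(store)}, keep {have(k4), key_at(k4,store), locked(d_dock_lab)}, require {at(bay), open(d_bay_store)}
    → {at(bay), have(k4), key_at(k4,store), locked(d_dock_lab), open(d_bay_store)}
  through step 2 (move(store,bay)): drop {at(bay)}, keep {have(k4), key_at(k4,store), locked(d_dock_lab), open(d_bay_store)}, require {at(store), open(d_bay_store)}
    → {at(store), have(k4), key_at(k4,store), locked(d_dock_lab), open(d_bay_store)}
  through step 1 (move(dock,store)): drop {at(store)}, keep {have(k4), key_at(k4,store), locked(d_dock_lab), open(d_bay_store)}, require {at(dock), open(d_store_dock)}
    → {at(dock), have(k4), key_at(k4,store), locked(d_dock_lab), open(d_bay_store), open(d_store_dock)}

== RESULT ==
["at(dock)", "have(k4)", "key_at(k4,store)", "locked(d_dock_lab)", "open(d_bay_store)", "open(d_store_dock)"]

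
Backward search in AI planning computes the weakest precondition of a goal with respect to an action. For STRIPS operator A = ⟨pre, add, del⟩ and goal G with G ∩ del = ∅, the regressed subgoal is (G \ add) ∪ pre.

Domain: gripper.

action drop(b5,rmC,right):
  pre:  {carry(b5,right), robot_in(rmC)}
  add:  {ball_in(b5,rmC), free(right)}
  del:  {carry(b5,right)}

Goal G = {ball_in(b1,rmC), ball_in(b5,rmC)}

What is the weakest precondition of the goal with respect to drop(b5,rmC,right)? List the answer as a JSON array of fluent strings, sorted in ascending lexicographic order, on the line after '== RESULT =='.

Compute (G \ add) ∪ pre:
  G ∩ del = {}  (empty — regression defined)
  G \ add = {ball_in(b1,rmC), ball_in(b5,rmC)} \ {ball_in(b5,rmC), free(right)} = {ball_in(b1,rmC)}
  ∪ pre   = {ball_in(b1,rmC)} ∪ {carry(b5,right), robot_in(rmC)}
          = {ball_in(b1,rmC), carry(b5,right), robot_in(rmC)}

== RESULT ==
["ball_in(b1,rmC)", "carry(b5,right)", "robot_in(rmC)"]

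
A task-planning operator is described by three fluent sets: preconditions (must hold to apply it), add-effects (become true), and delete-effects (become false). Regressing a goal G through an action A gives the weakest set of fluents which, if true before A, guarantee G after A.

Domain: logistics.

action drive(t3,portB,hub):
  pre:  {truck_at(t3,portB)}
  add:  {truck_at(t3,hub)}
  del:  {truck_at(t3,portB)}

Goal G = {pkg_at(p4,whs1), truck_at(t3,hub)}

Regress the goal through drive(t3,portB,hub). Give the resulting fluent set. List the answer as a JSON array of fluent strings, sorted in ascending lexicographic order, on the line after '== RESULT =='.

Compute (G \ add) ∪ pre:
  G ∩ del = {}  (empty — regression defined)
  G \ add = {pkg_at(p4,whs1), truck_at(t3,hub)} \ {truck_at(t3,hub)} = {pkg_at(p4,whs1)}
  ∪ pre   = {pkg_at(p4,whs1)} ∪ {truck_at(t3,portB)}
          = {pkg_at(p4,whs1), truck_at(t3,portB)}

== RESULT ==
["pkg_at(p4,whs1)", "truck_at(t3,portB)"]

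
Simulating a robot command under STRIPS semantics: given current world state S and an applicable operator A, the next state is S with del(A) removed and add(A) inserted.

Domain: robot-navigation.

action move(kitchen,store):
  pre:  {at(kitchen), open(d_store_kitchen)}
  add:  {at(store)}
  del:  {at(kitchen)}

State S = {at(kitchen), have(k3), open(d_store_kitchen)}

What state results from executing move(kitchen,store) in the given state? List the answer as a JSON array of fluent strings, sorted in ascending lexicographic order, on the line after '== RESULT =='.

Progress:
  pre ⊆ S: {at(kitchen), open(d_store_kitchen)} ⊆ S  — applicable
  S \ del = {have(k3), open(d_store_kitchen)}
  ∪ add   = {at(store), have(k3), open(d_store_kitchen)}

== RESULT ==
["at(store)", "have(k3)", "open(d_store_kitchen)"]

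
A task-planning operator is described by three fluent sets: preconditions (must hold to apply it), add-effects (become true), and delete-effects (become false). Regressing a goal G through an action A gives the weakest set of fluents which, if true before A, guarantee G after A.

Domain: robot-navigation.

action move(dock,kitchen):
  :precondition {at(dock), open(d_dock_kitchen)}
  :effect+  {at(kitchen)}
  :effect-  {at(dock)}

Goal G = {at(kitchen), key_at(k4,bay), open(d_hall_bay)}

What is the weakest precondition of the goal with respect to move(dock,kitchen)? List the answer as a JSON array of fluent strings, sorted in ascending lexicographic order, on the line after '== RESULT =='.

Compute (G \ add) ∪ pre:
  G ∩ del = {}  (empty — regression defined)
  G \ add = {at(kitchen), key_at(k4,bay), open(d_hall_bay)} \ {at(kitchen)} = {key_at(k4,bay), open(d_hall_bay)}
  ∪ pre   = {key_at(k4,bay), open(d_hall_bay)} ∪ {at(dock), open(d_dock_kitchen)}
          = {at(dock), key_at(k4,bay), open(d_dock_kitchen), open(d_hall_bay)}

== RESULT ==
["at(dock)", "key_at(k4,bay)", "open(d_dock_kitchen)", "open(d_hall_bay)"]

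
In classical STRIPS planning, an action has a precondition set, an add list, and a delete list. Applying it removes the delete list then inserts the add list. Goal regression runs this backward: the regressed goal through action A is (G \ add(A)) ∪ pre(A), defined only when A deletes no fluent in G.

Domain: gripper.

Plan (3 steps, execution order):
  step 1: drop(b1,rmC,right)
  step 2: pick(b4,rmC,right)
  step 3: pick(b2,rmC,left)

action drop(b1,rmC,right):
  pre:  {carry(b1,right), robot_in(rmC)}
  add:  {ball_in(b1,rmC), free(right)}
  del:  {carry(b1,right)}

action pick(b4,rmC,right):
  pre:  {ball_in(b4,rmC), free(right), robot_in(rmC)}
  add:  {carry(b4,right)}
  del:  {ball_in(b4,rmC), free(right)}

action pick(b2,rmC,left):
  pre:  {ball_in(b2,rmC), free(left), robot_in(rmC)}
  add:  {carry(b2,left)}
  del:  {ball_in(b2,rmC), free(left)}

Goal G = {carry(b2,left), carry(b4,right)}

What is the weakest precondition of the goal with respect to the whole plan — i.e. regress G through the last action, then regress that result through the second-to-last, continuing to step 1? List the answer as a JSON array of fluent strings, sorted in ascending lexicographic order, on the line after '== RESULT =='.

Work backward from the goal:
  through step 3 (pick(b2,rmC,left)): drop {carry(b2,left)}, keep {carry(b4,right)}, require {ball_in(b2,rmC), free(left), robot_in(rmC)}
    → {ball_in(b2,rmC), carry(b4,right), free(left), robot_in(rmC)}
  through step 2 (pick(b4,rmC,right)): drop {carry(b4,right)}, keep {ball_in(b2,rmC), free(left), robot_in(rmC)}, require {ball_in(b4,rmC), free(right), robot_in(rmC)}
    → {ball_in(b2,rmC), ball_in(b4,rmC), free(left), free(right), robot_in(rmC)}
  through step 1 (drop(b1,rmC,right)): drop {free(right)}, keep {ball_in(b2,rmC), ball_in(b4,rmC), free(left), robot_in(rmC)}, require {carry(b1,right), robot_in(rmC)}
    → {ball_in(b2,rmC), ball_in(b4,rmC), carry(b1,right), free(left), robot_in(rmC)}

== RESULT ==
["ball_in(b2,rmC)", "ball_in(b4,rmC)", "carry(b1,right)", "free(left)", "robot_in(rmC)"]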